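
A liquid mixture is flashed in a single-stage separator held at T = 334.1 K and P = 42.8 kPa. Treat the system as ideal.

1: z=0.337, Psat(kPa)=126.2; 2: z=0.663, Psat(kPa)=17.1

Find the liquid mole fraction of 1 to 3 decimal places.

Raoult's law: Kᵢ = Pᵢˢᵃᵗ/P = Pᵢˢᵃᵗ/42.8.
  K_1 = 126.2/42.8 = 2.94860, K_2 = 17.1/42.8 = 0.39953
Material balance + equilibrium reduce to Σ zᵢ(Kᵢ−1)/(1+ψ(Kᵢ−1)) = 0.
Check two-phase: ΣzᵢKᵢ = 1.259 > 1 and Σzᵢ/Kᵢ = 1.774 > 1, so g(0) = 0.259 > 0 and g(1) = -0.774 < 0.
Iterate (Newton) starting at ψ = 0.35:
  ψ = 0.350: g = -0.1136, g' = -0.835 → ψ = 0.214
  ψ = 0.214: g = 0.0066, g' = -0.952 → ψ = 0.221
Converged at ψ = 0.221.
Compositions from xᵢ = zᵢ/(1+ψ(Kᵢ−1)), yᵢ = Kᵢxᵢ:
  1: x = 0.236, y = 0.695
  2: x = 0.764, y = 0.305

x_1 = 0.236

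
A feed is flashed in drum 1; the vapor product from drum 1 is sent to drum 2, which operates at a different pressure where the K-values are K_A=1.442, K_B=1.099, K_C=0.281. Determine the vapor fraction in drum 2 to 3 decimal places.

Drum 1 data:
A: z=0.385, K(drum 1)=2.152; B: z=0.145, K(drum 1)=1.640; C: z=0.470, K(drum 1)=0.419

Drum 1:
Rachford–Rice: g(ψ₁) = Σ zᵢ(Kᵢ−1)/(1+ψ₁(Kᵢ−1)) = 0.
Feasibility: ΣzᵢKᵢ = 1.263, Σzᵢ/Kᵢ = 1.389 — both > 1, two phases present.
Newton iteration, ψ₁⁰ = 0.54:
  ψ₁ = 0.540: g = -0.0555, g' = -0.564 → ψ₁ = 0.442
  ψ₁ = 0.442: g = -0.0010, g' = -0.548 → ψ₁ = 0.440
Converged at ψ₁ = 0.440.
Drum-1 compositions:
  A: x = 0.256, y = 0.550
  B: x = 0.113, y = 0.186
  C: x = 0.631, y = 0.265
Drum-2 feed = drum-1 vapor: z₂ = (0.5499, 0.1856, 0.2645).
Drum 2:
Let ψ₂ = V/F and solve Σ zᵢ(Kᵢ−1)/(1+ψ₂(Kᵢ−1)) = 0.
Check two-phase: ΣzᵢKᵢ = 1.071 > 1 and Σzᵢ/Kᵢ = 1.492 > 1, so g(0) = 0.071 > 0 and g(1) = -0.492 < 0.
Newton–Raphson from ψ₂ = 0.36:
  ψ₂ = 0.360: g = -0.0292, g' = -0.331 → ψ₂ = 0.272
  ψ₂ = 0.272: g = -0.0015, g' = -0.299 → ψ₂ = 0.267
Converged at ψ₂ = 0.267.
  A: x = 0.492, y = 0.709
  B: x = 0.181, y = 0.199
  C: x = 0.327, y = 0.092

V/F (drum 2) = 0.267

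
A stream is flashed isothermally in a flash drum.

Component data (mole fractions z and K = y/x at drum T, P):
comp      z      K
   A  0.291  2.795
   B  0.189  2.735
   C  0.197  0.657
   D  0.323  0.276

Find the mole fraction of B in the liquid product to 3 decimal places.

x_B = 0.101

Material balance + equilibrium reduce to Σ zᵢ(Kᵢ−1)/(1+V/F(Kᵢ−1)) = 0.
Check two-phase: ΣzᵢKᵢ = 1.549 > 1 and Σzᵢ/Kᵢ = 1.643 > 1, so g(0) = 0.549 > 0 and g(1) = -0.643 < 0.
Iterate (Newton) starting at V/F = 0.5:
  V/F = 0.500: g = 0.0028, g' = -0.873 → V/F = 0.503
Converged at V/F = 0.503.
Compositions from xᵢ = zᵢ/(1+V/F(Kᵢ−1)), yᵢ = Kᵢxᵢ:
  A: x = 0.153, y = 0.427
  B: x = 0.101, y = 0.276
  C: x = 0.238, y = 0.156
  D: x = 0.508, y = 0.140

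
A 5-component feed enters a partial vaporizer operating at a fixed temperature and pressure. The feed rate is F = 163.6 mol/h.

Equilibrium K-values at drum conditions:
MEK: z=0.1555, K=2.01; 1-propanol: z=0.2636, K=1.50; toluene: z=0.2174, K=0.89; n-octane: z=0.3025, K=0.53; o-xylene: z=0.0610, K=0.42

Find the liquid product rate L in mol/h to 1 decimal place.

L = 113.3 mol/h

Material balance + equilibrium reduce to Σ zᵢ(Kᵢ−1)/(1+ψ(Kᵢ−1)) = 0.
Check two-phase: ΣzᵢKᵢ = 1.0874 > 1 and Σzᵢ/Kᵢ = 1.2134 > 1, so g(0) = 0.0874 > 0 and g(1) = -0.2134 < 0.
Newton iteration, ψ⁰ = 0.34:
  ψ = 0.3400: g = -0.00857, g' = -0.2654 → ψ = 0.3077
  ψ = 0.3077: g = 0.00001, g' = -0.2664 → ψ = 0.3078
Converged at ψ = 0.3078.
Then V = ψ·F = 0.3078·163.6 = 50.3 mol/h and L = F − V = 113.3 mol/h.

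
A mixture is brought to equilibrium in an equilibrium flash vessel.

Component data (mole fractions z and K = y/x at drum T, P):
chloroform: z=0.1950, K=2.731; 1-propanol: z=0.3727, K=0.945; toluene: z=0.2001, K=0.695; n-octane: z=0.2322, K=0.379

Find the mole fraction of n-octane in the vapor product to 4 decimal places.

y_n-octane = 0.1005

Material balance + equilibrium reduce to Σ zᵢ(Kᵢ−1)/(1+ψ(Kᵢ−1)) = 0.
g(0) = ΣzᵢKᵢ − 1 = 0.1118 and g(1) = 1 − Σzᵢ/Kᵢ = -0.3664, so a root lies in (0, 1).
Newton–Raphson from ψ = 0.69:
  ψ = 0.6900: g = -0.19709, g' = -0.4266 → ψ = 0.2280
  ψ = 0.2280: g = -0.01229, g' = -0.4446 → ψ = 0.2003
  ψ = 0.2003: g = 0.00022, g' = -0.4612 → ψ = 0.2008
Converged at ψ = 0.2008.
Compositions from xᵢ = zᵢ/(1+ψ(Kᵢ−1)), yᵢ = Kᵢxᵢ:
  chloroform: x = 0.1447, y = 0.3952
  1-propanol: x = 0.3769, y = 0.3561
  toluene: x = 0.2132, y = 0.1481
  n-octane: x = 0.2653, y = 0.1005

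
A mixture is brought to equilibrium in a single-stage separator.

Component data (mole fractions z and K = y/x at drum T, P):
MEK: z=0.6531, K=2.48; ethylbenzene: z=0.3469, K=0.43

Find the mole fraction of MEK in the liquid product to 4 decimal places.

x_MEK = 0.2780

Binary case is linear: z₁(K₁−1)(1+ψ(K₂−1)) + z₂(K₂−1)(1+ψ(K₁−1)) = 0
⇒ ψ = [z₁(K₁−1)+z₂(K₂−1)] / [−(K₁−1)(K₂−1)] = 0.76885/0.84360 = 0.9114
Compositions from xᵢ = zᵢ/(1+ψ(Kᵢ−1)), yᵢ = Kᵢxᵢ:
  MEK: x = 0.2780, y = 0.6896
  ethylbenzene: x = 0.7220, y = 0.3104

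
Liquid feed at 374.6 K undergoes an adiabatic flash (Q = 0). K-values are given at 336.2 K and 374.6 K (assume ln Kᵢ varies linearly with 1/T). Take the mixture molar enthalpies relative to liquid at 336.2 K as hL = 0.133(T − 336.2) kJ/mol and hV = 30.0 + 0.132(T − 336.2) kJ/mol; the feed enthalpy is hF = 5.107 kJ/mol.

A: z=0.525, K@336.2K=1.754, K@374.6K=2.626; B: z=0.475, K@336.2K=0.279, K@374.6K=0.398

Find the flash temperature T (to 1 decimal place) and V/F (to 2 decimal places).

Adiabatic flash: solve Rachford–Rice at each trial T, then check hF = ψ·hV(T) + (1−ψ)·hL(T).
  T = 336.2 K: K = (1.754, 0.279), RR gives ψ = 0.098, H_out = 2.945 kJ/mol
  T = 374.6 K: K = (2.626, 0.398), RR gives ψ = 0.580, H_out = 22.484 kJ/mol
  T = 355.4 K: K = (2.170, 0.336), RR gives ψ = 0.385, H_out = 14.099 kJ/mol
  T = 345.8 K: K = (1.957, 0.307), RR gives ψ = 0.261, H_out = 9.110 kJ/mol
  T = 341.0 K: K = (1.854, 0.293), RR gives ψ = 0.186, H_out = 6.226 kJ/mol
  T = 338.6 K: K = (1.804, 0.286), RR gives ψ = 0.144, H_out = 4.644 kJ/mol
Linear interpolation between T = 338.6 (H_out = 4.644) and T = 341.0 (H_out = 6.226) on hF = 5.107 gives T ≈ 339.3 K, at which ψ = 0.16.

T = 339.3 K, V/F = 0.16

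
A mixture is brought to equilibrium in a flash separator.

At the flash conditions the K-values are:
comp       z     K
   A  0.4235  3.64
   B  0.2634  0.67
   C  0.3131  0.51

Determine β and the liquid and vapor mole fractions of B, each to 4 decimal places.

β = 0.7802, x_B = 0.3547, y_B = 0.2377

Material balance + equilibrium reduce to Σ zᵢ(Kᵢ−1)/(1+β(Kᵢ−1)) = 0.
g(0) = ΣzᵢKᵢ − 1 = 0.8777 and g(1) = 1 − Σzᵢ/Kᵢ = -0.1234, so a root lies in (0, 1).
Newton iteration, β⁰ = 0.39:
  β = 0.3900: g = 0.26144, g' = -0.8692 → β = 0.6908
  β = 0.6908: g = 0.05145, g' = -0.5901 → β = 0.7780
  β = 0.7780: g = 0.00124, g' = -0.5647 → β = 0.7802
Converged at β = 0.7802.
Compositions from xᵢ = zᵢ/(1+β(Kᵢ−1)), yᵢ = Kᵢxᵢ:
  A: x = 0.1384, y = 0.5038
  B: x = 0.3547, y = 0.2377
  C: x = 0.5069, y = 0.2585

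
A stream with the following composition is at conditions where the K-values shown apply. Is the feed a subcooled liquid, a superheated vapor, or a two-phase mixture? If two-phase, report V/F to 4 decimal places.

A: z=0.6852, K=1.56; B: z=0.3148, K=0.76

superheated vapor

ΣzᵢKᵢ = 1.3082; Σzᵢ/Kᵢ = 0.8534.
Since Σzᵢ/Kᵢ < 1 the mixture is above its dew point — single vapor phase.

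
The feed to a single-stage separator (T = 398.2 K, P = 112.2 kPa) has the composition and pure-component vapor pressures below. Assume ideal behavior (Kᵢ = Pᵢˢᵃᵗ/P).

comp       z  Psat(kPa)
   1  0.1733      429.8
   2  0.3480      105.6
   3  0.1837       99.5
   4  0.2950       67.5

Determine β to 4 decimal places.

β = 0.5433

Raoult's law: Kᵢ = Pᵢˢᵃᵗ/P = Pᵢˢᵃᵗ/112.2.
  K_1 = 429.8/112.2 = 3.830660, K_2 = 105.6/112.2 = 0.941176, K_3 = 99.5/112.2 = 0.886809, K_4 = 67.5/112.2 = 0.601604
Rachford–Rice: g(β) = Σ zᵢ(Kᵢ−1)/(1+β(Kᵢ−1)) = 0.
g(0) = ΣzᵢKᵢ − 1 = 0.3318 and g(1) = 1 − Σzᵢ/Kᵢ = -0.1125, so a root lies in (0, 1).
Newton iteration, β⁰ = 0.31:
  β = 0.3100: g = 0.08479, g' = -0.4586 → β = 0.4949
  β = 0.4949: g = 0.01483, g' = -0.3175 → β = 0.5416
  β = 0.5416: g = 0.00051, g' = -0.2965 → β = 0.5433
Converged at β = 0.5433.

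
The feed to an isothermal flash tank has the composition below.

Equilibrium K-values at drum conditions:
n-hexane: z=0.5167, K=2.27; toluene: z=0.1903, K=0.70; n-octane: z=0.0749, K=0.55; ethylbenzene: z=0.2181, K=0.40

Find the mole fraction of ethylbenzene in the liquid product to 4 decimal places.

Rachford–Rice: g(β) = Σ zᵢ(Kᵢ−1)/(1+β(Kᵢ−1)) = 0.
Feasibility: ΣzᵢKᵢ = 1.4346, Σzᵢ/Kᵢ = 1.1809 — both > 1, two phases present.
Iterate (Newton) starting at β = 0.67:
  β = 0.6700: g = 0.01600, g' = -0.5207 → β = 0.7007
  β = 0.7007: g = -0.00009, g' = -0.5269 → β = 0.7006
Converged at β = 0.7006.
Compositions from xᵢ = zᵢ/(1+β(Kᵢ−1)), yᵢ = Kᵢxᵢ:
  n-hexane: x = 0.2734, y = 0.6207
  toluene: x = 0.2409, y = 0.1687
  n-octane: x = 0.1094, y = 0.0602
  ethylbenzene: x = 0.3763, y = 0.1505

x_ethylbenzene = 0.3763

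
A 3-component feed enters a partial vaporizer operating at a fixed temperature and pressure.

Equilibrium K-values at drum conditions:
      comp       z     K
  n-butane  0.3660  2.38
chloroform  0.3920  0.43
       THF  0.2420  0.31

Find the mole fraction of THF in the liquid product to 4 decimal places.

x_THF = 0.2667

Rachford–Rice: g(ψ) = Σ zᵢ(Kᵢ−1)/(1+ψ(Kᵢ−1)) = 0.
Feasibility: ΣzᵢKᵢ = 1.1147, Σzᵢ/Kᵢ = 1.8461 — both > 1, two phases present.
Newton–Raphson from ψ = 0.5:
  ψ = 0.5000: g = -0.26857, g' = -0.7617 → ψ = 0.1474
  ψ = 0.1474: g = -0.01013, g' = -0.7759 → ψ = 0.1344
Converged at ψ = 0.1344.
Compositions from xᵢ = zᵢ/(1+ψ(Kᵢ−1)), yᵢ = Kᵢxᵢ:
  n-butane: x = 0.3087, y = 0.7348
  chloroform: x = 0.4245, y = 0.1825
  THF: x = 0.2667, y = 0.0827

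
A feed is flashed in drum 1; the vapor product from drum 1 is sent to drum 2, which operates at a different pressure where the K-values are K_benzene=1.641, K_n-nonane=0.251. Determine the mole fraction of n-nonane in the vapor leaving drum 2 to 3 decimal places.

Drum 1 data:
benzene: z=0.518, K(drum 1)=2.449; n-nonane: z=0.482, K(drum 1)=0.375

Drum 1:
Newton iteration, ψ₁⁰ = 0.5:
  ψ₁ = 0.500: g = -0.0029, g' = -0.764 → ψ₁ = 0.496
Converged at ψ₁ = 0.496.
Drum-1 compositions:
  benzene: x = 0.301, y = 0.738
  n-nonane: x = 0.699, y = 0.262
Drum-2 feed = drum-1 vapor: z₂ = (0.7380, 0.2620).
Drum 2:
Iterate (Newton) starting at ψ₂ = 0.5:
  ψ₂ = 0.500: g = 0.0445, g' = -0.550 → ψ₂ = 0.581
  ψ₂ = 0.581: g = -0.0027, g' = -0.622 → ψ₂ = 0.577
Converged at ψ₂ = 0.577.
  benzene: x = 0.539, y = 0.884
  n-nonane: x = 0.461, y = 0.116

y_n-nonane (drum 2) = 0.116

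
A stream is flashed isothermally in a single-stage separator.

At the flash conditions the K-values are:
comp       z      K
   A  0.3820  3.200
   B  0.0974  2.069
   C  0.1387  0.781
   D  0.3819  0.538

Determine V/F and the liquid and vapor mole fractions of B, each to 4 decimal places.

V/F = 0.8902, x_B = 0.0499, y_B = 0.1033

Newton–Raphson from V/F = 0.5:
  V/F = 0.5000: g = 0.20450, g' = -0.6127 → V/F = 0.8337
  V/F = 0.8337: g = 0.02744, g' = -0.4869 → V/F = 0.8901
  V/F = 0.8901: g = 0.00005, g' = -0.4859 → V/F = 0.8902
Converged at V/F = 0.8902.
Compositions from xᵢ = zᵢ/(1+V/F(Kᵢ−1)), yᵢ = Kᵢxᵢ:
  A: x = 0.1291, y = 0.4132
  B: x = 0.0499, y = 0.1033
  C: x = 0.1723, y = 0.1346
  D: x = 0.6487, y = 0.3490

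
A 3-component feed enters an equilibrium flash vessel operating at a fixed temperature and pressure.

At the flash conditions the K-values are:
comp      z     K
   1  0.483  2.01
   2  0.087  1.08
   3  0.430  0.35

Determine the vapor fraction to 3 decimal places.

Material balance + equilibrium reduce to Σ zᵢ(Kᵢ−1)/(1+ψ(Kᵢ−1)) = 0.
Check two-phase: ΣzᵢKᵢ = 1.215 > 1 and Σzᵢ/Kᵢ = 1.549 > 1, so g(0) = 0.215 > 0 and g(1) = -0.549 < 0.
Newton–Raphson from ψ = 0.5:
  ψ = 0.500: g = -0.0832, g' = -0.617 → ψ = 0.365
  ψ = 0.365: g = -0.0033, g' = -0.576 → ψ = 0.359
Converged at ψ = 0.359.

ψ = 0.359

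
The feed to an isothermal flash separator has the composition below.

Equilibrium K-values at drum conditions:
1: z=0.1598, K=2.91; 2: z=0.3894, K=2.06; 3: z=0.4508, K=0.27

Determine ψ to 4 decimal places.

ψ = 0.3978

Newton iteration, ψ⁰ = 0.5:
  ψ = 0.5000: g = -0.09234, g' = -0.9352 → ψ = 0.4013
  ψ = 0.4013: g = -0.00303, g' = -0.8827 → ψ = 0.3978
Converged at ψ = 0.3978.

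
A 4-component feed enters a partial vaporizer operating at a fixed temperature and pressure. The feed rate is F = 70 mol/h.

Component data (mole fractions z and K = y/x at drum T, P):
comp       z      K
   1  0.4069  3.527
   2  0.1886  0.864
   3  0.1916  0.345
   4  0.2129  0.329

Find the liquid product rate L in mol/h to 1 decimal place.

Rachford–Rice: g(V/F) = Σ zᵢ(Kᵢ−1)/(1+V/F(Kᵢ−1)) = 0.
Check two-phase: ΣzᵢKᵢ = 1.7342 > 1 and Σzᵢ/Kᵢ = 1.5361 > 1, so g(0) = 0.7342 > 0 and g(1) = -0.5361 < 0.
Newton–Raphson from V/F = 0.5:
  V/F = 0.5000: g = 0.02515, g' = -0.9100 → V/F = 0.5276
  V/F = 0.5276: g = 0.00011, g' = -0.9030 → V/F = 0.5278
Converged at V/F = 0.5278.
Then V = V/F·F = 0.5278·70 = 36.9 mol/h and L = F − V = 33.1 mol/h.

L = 33.1 mol/h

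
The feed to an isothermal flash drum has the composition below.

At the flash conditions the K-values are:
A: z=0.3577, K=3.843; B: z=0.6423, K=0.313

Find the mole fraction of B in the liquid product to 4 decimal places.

Rachford–Rice: g(β) = Σ zᵢ(Kᵢ−1)/(1+β(Kᵢ−1)) = 0.
Check two-phase: ΣzᵢKᵢ = 1.5757 > 1 and Σzᵢ/Kᵢ = 2.1452 > 1, so g(0) = 0.5757 > 0 and g(1) = -1.1452 < 0.
Binary case is linear: z₁(K₁−1)(1+β(K₂−1)) + z₂(K₂−1)(1+β(K₁−1)) = 0
⇒ β = [z₁(K₁−1)+z₂(K₂−1)] / [−(K₁−1)(K₂−1)] = 0.57568/1.95314 = 0.2947
Compositions from xᵢ = zᵢ/(1+β(Kᵢ−1)), yᵢ = Kᵢxᵢ:
  A: x = 0.1946, y = 0.7479
  B: x = 0.8054, y = 0.2521

x_B = 0.8054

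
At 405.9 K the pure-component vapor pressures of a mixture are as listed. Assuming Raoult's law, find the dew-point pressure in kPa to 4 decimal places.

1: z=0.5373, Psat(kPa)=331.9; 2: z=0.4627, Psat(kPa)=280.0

At the dew point ψ → 1, so Σzᵢ/Kᵢ = 1 with Kᵢ = Pᵢˢᵃᵗ/P ⇒ 1/P = Σzᵢ/Pᵢˢᵃᵗ.
1/P = 0.5373/331.9 + 0.4627/280.0 = 0.0032714 ⇒ P = 305.6832 kPa

Pdew = 305.6832 kPa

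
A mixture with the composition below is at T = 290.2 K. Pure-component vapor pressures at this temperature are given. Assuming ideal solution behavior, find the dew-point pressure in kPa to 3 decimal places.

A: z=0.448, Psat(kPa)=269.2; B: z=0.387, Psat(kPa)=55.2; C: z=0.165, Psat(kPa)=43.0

At the dew point ψ → 1, so Σzᵢ/Kᵢ = 1 with Kᵢ = Pᵢˢᵃᵗ/P ⇒ 1/P = Σzᵢ/Pᵢˢᵃᵗ.
1/P = 0.448/269.2 + 0.387/55.2 + 0.165/43.0 = 0.012512 ⇒ P = 79.922 kPa

Pdew = 79.922 kPa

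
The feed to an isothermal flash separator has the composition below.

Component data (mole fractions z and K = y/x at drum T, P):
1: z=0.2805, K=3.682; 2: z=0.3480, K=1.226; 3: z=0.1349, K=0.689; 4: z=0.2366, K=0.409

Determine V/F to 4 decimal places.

Material balance + equilibrium reduce to Σ zᵢ(Kᵢ−1)/(1+V/F(Kᵢ−1)) = 0.
Check two-phase: ΣzᵢKᵢ = 1.6492 > 1 and Σzᵢ/Kᵢ = 1.1343 > 1, so g(0) = 0.6492 > 0 and g(1) = -0.1343 < 0.
Newton–Raphson from V/F = 0.51:
  V/F = 0.5100: g = 0.13821, g' = -0.5619 → V/F = 0.7560
  V/F = 0.7560: g = 0.00806, g' = -0.5254 → V/F = 0.7713
Converged at V/F = 0.7713.

V/F = 0.7713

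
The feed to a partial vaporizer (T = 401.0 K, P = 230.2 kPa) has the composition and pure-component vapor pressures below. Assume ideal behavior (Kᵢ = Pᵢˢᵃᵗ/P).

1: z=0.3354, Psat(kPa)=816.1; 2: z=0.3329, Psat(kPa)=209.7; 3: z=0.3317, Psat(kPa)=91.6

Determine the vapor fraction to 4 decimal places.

Raoult's law: Kᵢ = Pᵢˢᵃᵗ/P = Pᵢˢᵃᵗ/230.2.
  K_1 = 816.1/230.2 = 3.545178, K_2 = 209.7/230.2 = 0.910947, K_3 = 91.6/230.2 = 0.397915
Newton iteration, ψ⁰ = 0.5:
  ψ = 0.5000: g = 0.05887, g' = -0.6697 → ψ = 0.5879
  ψ = 0.5879: g = 0.00154, g' = -0.6397 → ψ = 0.5903
Converged at ψ = 0.5903.

ψ = 0.5903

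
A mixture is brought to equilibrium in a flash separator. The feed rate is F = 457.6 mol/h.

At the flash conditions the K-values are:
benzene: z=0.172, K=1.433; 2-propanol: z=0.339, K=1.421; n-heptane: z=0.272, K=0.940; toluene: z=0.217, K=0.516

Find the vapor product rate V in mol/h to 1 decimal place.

Material balance + equilibrium reduce to Σ zᵢ(Kᵢ−1)/(1+ψ(Kᵢ−1)) = 0.
Feasibility: ΣzᵢKᵢ = 1.096, Σzᵢ/Kᵢ = 1.068 — both > 1, two phases present.
Newton iteration, ψ⁰ = 0.5:
  ψ = 0.500: g = 0.0237, g' = -0.152 → ψ = 0.656
  ψ = 0.656: g = -0.0010, g' = -0.167 → ψ = 0.650
Converged at ψ = 0.650.
Then V = ψ·F = 0.6497·457.6 = 297.3 mol/h and L = F − V = 160.3 mol/h.

V = 297.3 mol/h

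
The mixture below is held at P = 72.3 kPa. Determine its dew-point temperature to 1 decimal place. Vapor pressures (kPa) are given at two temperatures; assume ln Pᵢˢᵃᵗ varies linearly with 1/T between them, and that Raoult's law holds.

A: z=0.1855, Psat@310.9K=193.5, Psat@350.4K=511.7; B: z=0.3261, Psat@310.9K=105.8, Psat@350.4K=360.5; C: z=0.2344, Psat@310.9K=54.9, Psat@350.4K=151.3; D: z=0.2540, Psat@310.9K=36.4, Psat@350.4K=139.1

Dew-point temperature: Σzᵢ·P/Pᵢˢᵃᵗ(T) = 1. Interpolate ln Pᵢˢᵃᵗ = aᵢ + bᵢ/T.
  T = 310.9 K: ΣzᵢP/Pᵢˢᵃᵗ = 1.1054
  T = 350.4 K: ΣzᵢP/Pᵢˢᵃᵗ = 0.3356
  T = 330.6 K: ΣzᵢP/Pᵢˢᵃᵗ = 0.5870
  T = 320.8 K: ΣzᵢP/Pᵢˢᵃᵗ = 0.7958
  T = 315.9 K: ΣzᵢP/Pᵢˢᵃᵗ = 0.9338
  T = 313.4 K: ΣzᵢP/Pᵢˢᵃᵗ = 1.0152
  T = 314.6 K: ΣzᵢP/Pᵢˢᵃᵗ = 0.9751
  T = 314.0 K: ΣzᵢP/Pᵢˢᵃᵗ = 0.9949
Interpolating between 313.4 K and 314.0 K gives T ≈ 313.8 K.

T = 313.8 K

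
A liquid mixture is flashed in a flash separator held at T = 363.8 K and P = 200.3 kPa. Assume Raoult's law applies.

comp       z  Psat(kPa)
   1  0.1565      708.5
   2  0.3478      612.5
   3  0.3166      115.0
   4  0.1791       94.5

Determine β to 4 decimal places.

Raoult's law: Kᵢ = Pᵢˢᵃᵗ/P = Pᵢˢᵃᵗ/200.3.
  K_1 = 708.5/200.3 = 3.537194, K_2 = 612.5/200.3 = 3.057913, K_3 = 115.0/200.3 = 0.574139, K_4 = 94.5/200.3 = 0.471792
Material balance + equilibrium reduce to Σ zᵢ(Kᵢ−1)/(1+β(Kᵢ−1)) = 0.
Feasibility: ΣzᵢKᵢ = 1.8834, Σzᵢ/Kᵢ = 1.0890 — both > 1, two phases present.
Newton–Raphson from β = 0.5:
  β = 0.5000: g = 0.22794, g' = -0.7385 → β = 0.8086
  β = 0.8086: g = 0.02799, g' = -0.6015 → β = 0.8552
Converged at β = 0.8552.

β = 0.8552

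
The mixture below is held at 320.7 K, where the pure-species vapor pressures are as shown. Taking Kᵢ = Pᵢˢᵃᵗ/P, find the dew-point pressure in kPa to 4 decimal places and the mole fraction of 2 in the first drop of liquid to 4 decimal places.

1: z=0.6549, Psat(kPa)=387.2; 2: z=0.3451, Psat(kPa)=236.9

At the dew point ψ → 1, so Σzᵢ/Kᵢ = 1 with Kᵢ = Pᵢˢᵃᵗ/P ⇒ 1/P = Σzᵢ/Pᵢˢᵃᵗ.
1/P = 0.6549/387.2 + 0.3451/236.9 = 0.0031481 ⇒ P = 317.6512 kPa
xᵢ = zᵢP/Pᵢˢᵃᵗ ⇒ x_2 = 0.3451·317.6512/236.9 = 0.4627

Pdew = 317.6512 kPa, x_2 = 0.4627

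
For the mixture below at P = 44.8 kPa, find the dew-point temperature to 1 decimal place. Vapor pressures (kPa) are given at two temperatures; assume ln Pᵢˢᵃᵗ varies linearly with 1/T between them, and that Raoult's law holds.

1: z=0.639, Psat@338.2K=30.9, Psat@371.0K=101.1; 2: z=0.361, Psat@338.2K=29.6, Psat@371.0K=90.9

T = 348.5 K

Dew-point temperature: Σzᵢ·P/Pᵢˢᵃᵗ(T) = 1. Interpolate ln Pᵢˢᵃᵗ = aᵢ + bᵢ/T.
  T = 338.2 K: ΣzᵢP/Pᵢˢᵃᵗ = 1.4728
  T = 371.0 K: ΣzᵢP/Pᵢˢᵃᵗ = 0.4611
  T = 354.6 K: ΣzᵢP/Pᵢˢᵃᵗ = 0.8021
  T = 346.4 K: ΣzᵢP/Pᵢˢᵃᵗ = 1.0791
  T = 350.5 K: ΣzᵢP/Pᵢˢᵃᵗ = 0.9287
  T = 348.4 K: ΣzᵢP/Pᵢˢᵃᵗ = 1.0025
Interpolating between 348.4 K and 350.5 K gives T ≈ 348.5 K.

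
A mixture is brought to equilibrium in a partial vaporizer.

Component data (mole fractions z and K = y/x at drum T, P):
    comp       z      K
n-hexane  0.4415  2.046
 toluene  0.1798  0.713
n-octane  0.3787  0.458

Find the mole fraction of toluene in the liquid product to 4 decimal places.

Rachford–Rice: g(ψ) = Σ zᵢ(Kᵢ−1)/(1+ψ(Kᵢ−1)) = 0.
Feasibility: ΣzᵢKᵢ = 1.2050, Σzᵢ/Kᵢ = 1.2948 — both > 1, two phases present.
Newton–Raphson from ψ = 0.5:
  ψ = 0.5000: g = -0.03858, g' = -0.4378 → ψ = 0.4119
Converged at ψ = 0.4119.
Compositions from xᵢ = zᵢ/(1+ψ(Kᵢ−1)), yᵢ = Kᵢxᵢ:
  n-hexane: x = 0.3086, y = 0.6313
  toluene: x = 0.2039, y = 0.1454
  n-octane: x = 0.4875, y = 0.2233

x_toluene = 0.2039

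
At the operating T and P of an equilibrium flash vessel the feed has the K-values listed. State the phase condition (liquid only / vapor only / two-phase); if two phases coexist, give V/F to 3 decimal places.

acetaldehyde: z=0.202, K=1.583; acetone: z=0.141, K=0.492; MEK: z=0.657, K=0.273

ΣzᵢKᵢ = 0.568; Σzᵢ/Kᵢ = 2.821.
Since ΣzᵢKᵢ < 1 the mixture is below its bubble point — single liquid phase.

liquid only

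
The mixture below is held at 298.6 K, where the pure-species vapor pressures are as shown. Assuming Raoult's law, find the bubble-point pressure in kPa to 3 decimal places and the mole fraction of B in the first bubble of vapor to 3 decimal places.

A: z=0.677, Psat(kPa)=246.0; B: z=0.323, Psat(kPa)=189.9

Pbub = 227.880 kPa, y_B = 0.269

At the bubble point ψ → 0, so ΣzᵢKᵢ = 1 with Kᵢ = Pᵢˢᵃᵗ/P ⇒ P = ΣzᵢPᵢˢᵃᵗ.
P = 0.677·246.0 + 0.323·189.9 = 227.880 kPa
yᵢ = zᵢPᵢˢᵃᵗ/P ⇒ y_B = 0.323·189.9/227.880 = 0.269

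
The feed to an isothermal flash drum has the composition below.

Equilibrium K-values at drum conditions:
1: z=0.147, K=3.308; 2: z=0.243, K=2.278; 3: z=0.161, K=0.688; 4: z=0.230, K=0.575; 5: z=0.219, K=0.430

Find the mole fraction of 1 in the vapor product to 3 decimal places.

Newton iteration, V/F⁰ = 0.5:
  V/F = 0.500: g = -0.0112, g' = -0.545 → V/F = 0.479
Converged at V/F = 0.479.
Compositions from xᵢ = zᵢ/(1+V/F(Kᵢ−1)), yᵢ = Kᵢxᵢ:
  1: x = 0.070, y = 0.231
  2: x = 0.151, y = 0.343
  3: x = 0.189, y = 0.130
  4: x = 0.289, y = 0.166
  5: x = 0.301, y = 0.130

y_1 = 0.231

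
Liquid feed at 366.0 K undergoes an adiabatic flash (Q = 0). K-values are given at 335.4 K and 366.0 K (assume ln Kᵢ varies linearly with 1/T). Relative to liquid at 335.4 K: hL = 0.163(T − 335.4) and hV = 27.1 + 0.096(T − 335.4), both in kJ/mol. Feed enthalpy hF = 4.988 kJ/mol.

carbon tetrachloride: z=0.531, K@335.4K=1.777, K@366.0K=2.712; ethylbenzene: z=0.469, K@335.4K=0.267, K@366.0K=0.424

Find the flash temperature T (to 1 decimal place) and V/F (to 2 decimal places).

T = 337.5 K, V/F = 0.17

Adiabatic flash: solve Rachford–Rice at each trial T, then check hF = ψ·hV(T) + (1−ψ)·hL(T).
  T = 335.4 K: K = (1.777, 0.267), RR gives ψ = 0.121, H_out = 3.274 kJ/mol
  T = 366.0 K: K = (2.712, 0.424), RR gives ψ = 0.648, H_out = 21.218 kJ/mol
  T = 350.7 K: K = (2.216, 0.340), RR gives ψ = 0.419, H_out = 13.408 kJ/mol
  T = 343.0 K: K = (1.988, 0.302), RR gives ψ = 0.286, H_out = 8.836 kJ/mol
  T = 339.2 K: K = (1.881, 0.284), RR gives ψ = 0.209, H_out = 6.232 kJ/mol
  T = 337.3 K: K = (1.828, 0.275), RR gives ψ = 0.167, H_out = 4.805 kJ/mol
Linear interpolation between T = 337.3 (H_out = 4.805) and T = 339.2 (H_out = 6.232) on hF = 4.988 gives T ≈ 337.5 K, at which ψ = 0.17.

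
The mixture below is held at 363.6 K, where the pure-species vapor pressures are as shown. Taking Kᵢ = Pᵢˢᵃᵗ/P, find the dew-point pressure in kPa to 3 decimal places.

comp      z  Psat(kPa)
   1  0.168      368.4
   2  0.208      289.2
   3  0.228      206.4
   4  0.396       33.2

Pdew = 70.385 kPa

At the dew point ψ → 1, so Σzᵢ/Kᵢ = 1 with Kᵢ = Pᵢˢᵃᵗ/P ⇒ 1/P = Σzᵢ/Pᵢˢᵃᵗ.
1/P = 0.168/368.4 + 0.208/289.2 + 0.228/206.4 + 0.396/33.2 = 0.014208 ⇒ P = 70.385 kPa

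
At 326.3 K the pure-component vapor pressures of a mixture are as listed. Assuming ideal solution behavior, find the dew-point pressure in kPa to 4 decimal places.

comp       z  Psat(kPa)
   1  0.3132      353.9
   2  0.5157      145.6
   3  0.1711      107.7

At the dew point ψ → 1, so Σzᵢ/Kᵢ = 1 with Kᵢ = Pᵢˢᵃᵗ/P ⇒ 1/P = Σzᵢ/Pᵢˢᵃᵗ.
1/P = 0.3132/353.9 + 0.5157/145.6 + 0.1711/107.7 = 0.0060156 ⇒ P = 166.2355 kPa

Pdew = 166.2355 kPa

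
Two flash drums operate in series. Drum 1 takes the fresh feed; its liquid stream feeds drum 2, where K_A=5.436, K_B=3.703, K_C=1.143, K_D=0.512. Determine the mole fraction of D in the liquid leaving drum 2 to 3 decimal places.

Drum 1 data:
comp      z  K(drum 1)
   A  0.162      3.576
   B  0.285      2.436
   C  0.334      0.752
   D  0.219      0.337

Drum 1:
Newton–Raphson from ψ₁ = 0.35:
  ψ₁ = 0.350: g = 0.2120, g' = -0.745 → ψ₁ = 0.634
  ψ₁ = 0.634: g = 0.0236, g' = -0.632 → ψ₁ = 0.672
Converged at ψ₁ = 0.672.
Drum-1 compositions:
  A: x = 0.059, y = 0.212
  B: x = 0.145, y = 0.353
  C: x = 0.401, y = 0.301
  D: x = 0.395, y = 0.133
Drum-2 feed = drum-1 liquid: z₂ = (0.0593, 0.1451, 0.4008, 0.3948).
Drum 2:
Material balance + equilibrium reduce to Σ zᵢ(Kᵢ−1)/(1+ψ₂(Kᵢ−1)) = 0.
Check two-phase: ΣzᵢKᵢ = 1.520 > 1 and Σzᵢ/Kᵢ = 1.172 > 1, so g(0) = 0.520 > 0 and g(1) = -0.172 < 0.
Newton–Raphson from ψ₂ = 0.5:
  ψ₂ = 0.500: g = 0.0472, g' = -0.476 → ψ₂ = 0.599
  ψ₂ = 0.599: g = 0.0022, g' = -0.436 → ψ₂ = 0.604
Converged at ψ₂ = 0.604.
  A: x = 0.016, y = 0.088
  B: x = 0.055, y = 0.204
  C: x = 0.369, y = 0.422
  D: x = 0.560, y = 0.287

x_D (drum 2) = 0.560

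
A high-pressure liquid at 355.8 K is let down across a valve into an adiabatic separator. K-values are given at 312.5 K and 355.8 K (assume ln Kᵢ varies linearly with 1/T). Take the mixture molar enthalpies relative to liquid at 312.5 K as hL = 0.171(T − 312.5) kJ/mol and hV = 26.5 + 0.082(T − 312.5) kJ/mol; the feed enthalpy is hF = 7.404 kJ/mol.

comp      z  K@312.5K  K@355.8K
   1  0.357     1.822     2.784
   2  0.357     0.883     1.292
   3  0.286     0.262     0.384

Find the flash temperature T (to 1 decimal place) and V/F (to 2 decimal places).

T = 318.5 K, V/F = 0.25

Adiabatic flash: solve Rachford–Rice at each trial T, then check hF = ψ·hV(T) + (1−ψ)·hL(T).
  T = 312.5 K: K = (1.822, 0.883, 0.262), RR gives ψ = 0.103, H_out = 2.719 kJ/mol
  T = 355.8 K: K = (2.784, 1.292, 0.384), RR gives ψ = 0.799, H_out = 25.505 kJ/mol
  T = 334.1 K: K = (2.282, 1.081, 0.321), RR gives ψ = 0.524, H_out = 16.575 kJ/mol
  T = 323.3 K: K = (2.047, 0.980, 0.291), RR gives ψ = 0.343, H_out = 10.604 kJ/mol
  T = 317.9 K: K = (1.933, 0.931, 0.276), RR gives ψ = 0.232, H_out = 6.969 kJ/mol
  T = 320.6 K: K = (1.990, 0.956, 0.284), RR gives ψ = 0.290, H_out = 8.853 kJ/mol
  T = 319.2 K: K = (1.960, 0.943, 0.280), RR gives ψ = 0.261, H_out = 7.894 kJ/mol
Linear interpolation between T = 317.9 (H_out = 6.969) and T = 319.2 (H_out = 7.894) on hF = 7.404 gives T ≈ 318.5 K, at which ψ = 0.25.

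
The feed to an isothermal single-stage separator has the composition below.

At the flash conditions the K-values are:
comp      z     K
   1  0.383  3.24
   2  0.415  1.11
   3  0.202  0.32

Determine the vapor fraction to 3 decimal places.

Rachford–Rice: g(ψ) = Σ zᵢ(Kᵢ−1)/(1+ψ(Kᵢ−1)) = 0.
Feasibility: ΣzᵢKᵢ = 1.766, Σzᵢ/Kᵢ = 1.123 — both > 1, two phases present.
Newton iteration, ψ⁰ = 0.5:
  ψ = 0.500: g = 0.2398, g' = -0.647 → ψ = 0.871
  ψ = 0.871: g = -0.0045, g' = -0.787 → ψ = 0.865
Converged at ψ = 0.865.

ψ = 0.865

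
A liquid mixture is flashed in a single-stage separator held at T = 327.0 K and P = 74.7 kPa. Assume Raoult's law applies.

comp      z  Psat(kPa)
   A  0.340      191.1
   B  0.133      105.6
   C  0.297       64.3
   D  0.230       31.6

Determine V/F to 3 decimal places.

V/F = 0.764

Raoult's law: Kᵢ = Pᵢˢᵃᵗ/P = Pᵢˢᵃᵗ/74.7.
  K_A = 191.1/74.7 = 2.55823, K_B = 105.6/74.7 = 1.41365, K_C = 64.3/74.7 = 0.86078, K_D = 31.6/74.7 = 0.42303
Rachford–Rice: g(V/F) = Σ zᵢ(Kᵢ−1)/(1+V/F(Kᵢ−1)) = 0.
g(0) = ΣzᵢKᵢ − 1 = 0.411 and g(1) = 1 − Σzᵢ/Kᵢ = -0.116, so a root lies in (0, 1).
Iterate (Newton) starting at V/F = 0.5:
  V/F = 0.500: g = 0.1124, g' = -0.434 → V/F = 0.759
  V/F = 0.759: g = 0.0023, g' = -0.436 → V/F = 0.764
Converged at V/F = 0.764.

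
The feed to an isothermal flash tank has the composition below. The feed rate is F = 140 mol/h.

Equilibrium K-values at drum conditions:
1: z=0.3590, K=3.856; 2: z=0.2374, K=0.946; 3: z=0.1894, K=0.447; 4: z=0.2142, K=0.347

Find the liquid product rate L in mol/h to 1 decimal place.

Material balance + equilibrium reduce to Σ zᵢ(Kᵢ−1)/(1+V/F(Kᵢ−1)) = 0.
Check two-phase: ΣzᵢKᵢ = 1.7679 > 1 and Σzᵢ/Kᵢ = 1.3851 > 1, so g(0) = 0.7679 > 0 and g(1) = -0.3851 < 0.
Newton iteration, V/F⁰ = 0.5:
  V/F = 0.5000: g = 0.05666, g' = -0.8095 → V/F = 0.5700
  V/F = 0.5700: g = 0.00118, g' = -0.7800 → V/F = 0.5715
Converged at V/F = 0.5715.
Then V = V/F·F = 0.5715·140 = 80.0 mol/h and L = F − V = 60.0 mol/h.

L = 60.0 mol/h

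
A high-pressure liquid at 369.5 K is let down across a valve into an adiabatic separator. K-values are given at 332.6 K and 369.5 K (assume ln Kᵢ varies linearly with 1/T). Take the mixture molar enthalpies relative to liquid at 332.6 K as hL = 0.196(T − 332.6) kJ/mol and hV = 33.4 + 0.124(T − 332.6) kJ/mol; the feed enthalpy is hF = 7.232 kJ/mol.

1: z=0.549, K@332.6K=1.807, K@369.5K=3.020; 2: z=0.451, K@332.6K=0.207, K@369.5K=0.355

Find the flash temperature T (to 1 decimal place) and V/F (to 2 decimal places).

Adiabatic flash: solve Rachford–Rice at each trial T, then check hF = ψ·hV(T) + (1−ψ)·hL(T).
  T = 332.6 K: K = (1.807, 0.207), RR gives ψ = 0.133, H_out = 4.457 kJ/mol
  T = 369.5 K: K = (3.020, 0.355), RR gives ψ = 0.628, H_out = 26.536 kJ/mol
  T = 351.1 K: K = (2.369, 0.275), RR gives ψ = 0.428, H_out = 17.353 kJ/mol
  T = 341.9 K: K = (2.078, 0.240), RR gives ψ = 0.304, H_out = 11.769 kJ/mol
  T = 337.2 K: K = (1.938, 0.223), RR gives ψ = 0.226, H_out = 8.367 kJ/mol
  T = 334.9 K: K = (1.872, 0.215), RR gives ψ = 0.182, H_out = 6.499 kJ/mol
Linear interpolation between T = 334.9 (H_out = 6.499) and T = 337.2 (H_out = 8.367) on hF = 7.232 gives T ≈ 335.8 K, at which ψ = 0.20.

T = 335.8 K, V/F = 0.20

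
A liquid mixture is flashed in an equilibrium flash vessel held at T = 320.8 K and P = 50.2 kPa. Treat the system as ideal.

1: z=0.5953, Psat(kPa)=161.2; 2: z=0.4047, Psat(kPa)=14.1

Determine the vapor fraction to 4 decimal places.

Raoult's law: Kᵢ = Pᵢˢᵃᵗ/P = Pᵢˢᵃᵗ/50.2.
  K_1 = 161.2/50.2 = 3.211155, K_2 = 14.1/50.2 = 0.280876
Material balance + equilibrium reduce to Σ zᵢ(Kᵢ−1)/(1+ψ(Kᵢ−1)) = 0.
g(0) = ΣzᵢKᵢ − 1 = 1.0253 and g(1) = 1 − Σzᵢ/Kᵢ = -0.6262, so a root lies in (0, 1).
Binary case is linear: z₁(K₁−1)(1+ψ(K₂−1)) + z₂(K₂−1)(1+ψ(K₁−1)) = 0
⇒ ψ = [z₁(K₁−1)+z₂(K₂−1)] / [−(K₁−1)(K₂−1)] = 1.02527/1.59009 = 0.6448

ψ = 0.6448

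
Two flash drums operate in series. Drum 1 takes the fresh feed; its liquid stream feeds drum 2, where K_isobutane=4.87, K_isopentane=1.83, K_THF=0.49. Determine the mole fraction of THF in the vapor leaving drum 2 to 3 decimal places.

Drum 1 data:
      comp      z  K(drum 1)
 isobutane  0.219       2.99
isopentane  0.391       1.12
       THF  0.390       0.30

Drum 1:
Material balance + equilibrium reduce to Σ zᵢ(Kᵢ−1)/(1+ψ₁(Kᵢ−1)) = 0.
Feasibility: ΣzᵢKᵢ = 1.210, Σzᵢ/Kᵢ = 1.722 — both > 1, two phases present.
Newton–Raphson from ψ₁ = 0.5:
  ψ₁ = 0.500: g = -0.1573, g' = -0.675 → ψ₁ = 0.267
  ψ₁ = 0.267: g = -0.0057, g' = -0.664 → ψ₁ = 0.258
Converged at ψ₁ = 0.258.
Drum-1 compositions:
  isobutane: x = 0.145, y = 0.432
  isopentane: x = 0.379, y = 0.425
  THF: x = 0.476, y = 0.143
Drum-2 feed = drum-1 liquid: z₂ = (0.1446, 0.3792, 0.4761).
Drum 2:
Iterate (Newton) starting at ψ₂ = 0.51:
  ψ₂ = 0.510: g = 0.0812, g' = -0.600 → ψ₂ = 0.645
  ψ₂ = 0.645: g = 0.0031, g' = -0.563 → ψ₂ = 0.651
Converged at ψ₂ = 0.651.
  isobutane: x = 0.041, y = 0.200
  isopentane: x = 0.246, y = 0.451
  THF: x = 0.713, y = 0.349

y_THF (drum 2) = 0.349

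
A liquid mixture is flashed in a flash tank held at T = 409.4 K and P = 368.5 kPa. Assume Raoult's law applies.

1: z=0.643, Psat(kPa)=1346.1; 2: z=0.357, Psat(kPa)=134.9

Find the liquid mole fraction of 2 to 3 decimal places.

Raoult's law: Kᵢ = Pᵢˢᵃᵗ/P = Pᵢˢᵃᵗ/368.5.
  K_1 = 1346.1/368.5 = 3.65292, K_2 = 134.9/368.5 = 0.36608
Material balance + equilibrium reduce to Σ zᵢ(Kᵢ−1)/(1+β(Kᵢ−1)) = 0.
Feasibility: ΣzᵢKᵢ = 2.480, Σzᵢ/Kᵢ = 1.151 — both > 1, two phases present.
Binary case is linear: z₁(K₁−1)(1+β(K₂−1)) + z₂(K₂−1)(1+β(K₁−1)) = 0
⇒ β = [z₁(K₁−1)+z₂(K₂−1)] / [−(K₁−1)(K₂−1)] = 1.4795/1.6817 = 0.880
Compositions from xᵢ = zᵢ/(1+β(Kᵢ−1)), yᵢ = Kᵢxᵢ:
  1: x = 0.193, y = 0.705
  2: x = 0.807, y = 0.295

x_2 = 0.807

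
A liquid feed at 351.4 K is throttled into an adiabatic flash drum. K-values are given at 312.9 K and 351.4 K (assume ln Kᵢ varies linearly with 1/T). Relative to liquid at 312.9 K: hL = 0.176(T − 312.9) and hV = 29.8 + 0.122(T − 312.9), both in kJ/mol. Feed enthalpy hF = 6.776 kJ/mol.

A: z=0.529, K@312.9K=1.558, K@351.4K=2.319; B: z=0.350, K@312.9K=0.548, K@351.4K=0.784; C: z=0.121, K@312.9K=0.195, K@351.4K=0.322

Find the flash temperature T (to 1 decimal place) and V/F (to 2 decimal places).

Adiabatic flash: solve Rachford–Rice at each trial T, then check hF = ψ·hV(T) + (1−ψ)·hL(T).
  T = 312.9 K: K = (1.558, 0.548, 0.195), RR gives ψ = 0.125, H_out = 3.721 kJ/mol
  T = 351.4 K: K = (2.319, 0.784, 0.322), RR gives ψ = 0.925, H_out = 32.408 kJ/mol
  T = 332.1 K: K = (1.922, 0.662, 0.254), RR gives ψ = 0.605, H_out = 20.772 kJ/mol
  T = 322.5 K: K = (1.736, 0.604, 0.223), RR gives ψ = 0.399, H_out = 13.384 kJ/mol
  T = 317.7 K: K = (1.646, 0.576, 0.209), RR gives ψ = 0.274, H_out = 8.944 kJ/mol
  T = 315.3 K: K = (1.602, 0.562, 0.202), RR gives ψ = 0.203, H_out = 6.450 kJ/mol
Linear interpolation between T = 315.3 (H_out = 6.450) and T = 317.7 (H_out = 8.944) on hF = 6.776 gives T ≈ 315.6 K, at which ψ = 0.21.

T = 315.6 K, V/F = 0.21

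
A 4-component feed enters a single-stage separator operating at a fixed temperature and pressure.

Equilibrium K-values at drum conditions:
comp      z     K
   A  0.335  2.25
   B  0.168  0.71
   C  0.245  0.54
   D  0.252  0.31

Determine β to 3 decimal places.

Newton–Raphson from β = 0.44:
  β = 0.440: g = -0.1767, g' = -0.565 → β = 0.127
  β = 0.127: g = 0.0002, g' = -0.607 → β = 0.128
Converged at β = 0.128.

β = 0.128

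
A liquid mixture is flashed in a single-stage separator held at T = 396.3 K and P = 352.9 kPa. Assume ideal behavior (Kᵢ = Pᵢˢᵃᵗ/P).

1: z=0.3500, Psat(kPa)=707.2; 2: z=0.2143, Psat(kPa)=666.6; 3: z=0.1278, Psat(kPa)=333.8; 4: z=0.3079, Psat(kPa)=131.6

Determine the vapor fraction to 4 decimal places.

ψ = 0.6505

Raoult's law: Kᵢ = Pᵢˢᵃᵗ/P = Pᵢˢᵃᵗ/352.9.
  K_1 = 707.2/352.9 = 2.003967, K_2 = 666.6/352.9 = 1.888920, K_3 = 333.8/352.9 = 0.945877, K_4 = 131.6/352.9 = 0.372910
Rachford–Rice: g(ψ) = Σ zᵢ(Kᵢ−1)/(1+ψ(Kᵢ−1)) = 0.
Check two-phase: ΣzᵢKᵢ = 1.3419 > 1 and Σzᵢ/Kᵢ = 1.2489 > 1, so g(0) = 0.3419 > 0 and g(1) = -0.2489 < 0.
Newton–Raphson from ψ = 0.5:
  ψ = 0.5000: g = 0.07745, g' = -0.4949 → ψ = 0.6565
  ψ = 0.6565: g = -0.00327, g' = -0.5459 → ψ = 0.6505
Converged at ψ = 0.6505.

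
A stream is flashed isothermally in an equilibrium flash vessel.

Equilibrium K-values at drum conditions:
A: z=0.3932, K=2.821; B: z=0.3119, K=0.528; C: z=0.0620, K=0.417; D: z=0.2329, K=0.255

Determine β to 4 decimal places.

β = 0.3277

Rachford–Rice: g(β) = Σ zᵢ(Kᵢ−1)/(1+β(Kᵢ−1)) = 0.
Feasibility: ΣzᵢKᵢ = 1.3591, Σzᵢ/Kᵢ = 1.7921 — both > 1, two phases present.
Newton–Raphson from β = 0.46:
  β = 0.4600: g = -0.11178, g' = -0.8380 → β = 0.3266
  β = 0.3266: g = 0.00097, g' = -0.8677 → β = 0.3277
Converged at β = 0.3277.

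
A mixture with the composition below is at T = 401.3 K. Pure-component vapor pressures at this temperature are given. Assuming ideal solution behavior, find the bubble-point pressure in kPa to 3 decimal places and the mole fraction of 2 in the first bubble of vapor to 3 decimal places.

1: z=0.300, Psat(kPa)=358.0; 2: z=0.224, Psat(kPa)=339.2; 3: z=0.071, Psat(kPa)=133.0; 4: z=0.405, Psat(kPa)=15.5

At the bubble point ψ → 0, so ΣzᵢKᵢ = 1 with Kᵢ = Pᵢˢᵃᵗ/P ⇒ P = ΣzᵢPᵢˢᵃᵗ.
P = 0.300·358.0 + 0.224·339.2 + 0.071·133.0 + 0.405·15.5 = 199.101 kPa
yᵢ = zᵢPᵢˢᵃᵗ/P ⇒ y_2 = 0.224·339.2/199.101 = 0.382

Pbub = 199.101 kPa, y_2 = 0.382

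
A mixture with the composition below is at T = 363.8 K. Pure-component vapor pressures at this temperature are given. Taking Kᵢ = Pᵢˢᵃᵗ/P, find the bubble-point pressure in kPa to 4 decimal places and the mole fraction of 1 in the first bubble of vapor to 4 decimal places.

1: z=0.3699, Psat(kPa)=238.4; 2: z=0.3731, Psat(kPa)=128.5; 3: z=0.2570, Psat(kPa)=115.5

At the bubble point ψ → 0, so ΣzᵢKᵢ = 1 with Kᵢ = Pᵢˢᵃᵗ/P ⇒ P = ΣzᵢPᵢˢᵃᵗ.
P = 0.3699·238.4 + 0.3731·128.5 + 0.2570·115.5 = 165.8110 kPa
yᵢ = zᵢPᵢˢᵃᵗ/P ⇒ y_1 = 0.3699·238.4/165.8110 = 0.5318

Pbub = 165.8110 kPa, y_1 = 0.5318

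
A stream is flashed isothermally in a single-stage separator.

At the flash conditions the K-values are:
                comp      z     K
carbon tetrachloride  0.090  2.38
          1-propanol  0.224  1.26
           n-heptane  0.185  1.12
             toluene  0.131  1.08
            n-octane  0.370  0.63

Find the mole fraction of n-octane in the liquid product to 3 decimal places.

x_n-octane = 0.438

Let ψ = V/F and solve Σ zᵢ(Kᵢ−1)/(1+ψ(Kᵢ−1)) = 0.
Feasibility: ΣzᵢKᵢ = 1.078, Σzᵢ/Kᵢ = 1.089 — both > 1, two phases present.
Newton iteration, ψ⁰ = 0.5:
  ψ = 0.500: g = -0.0119, g' = -0.151 → ψ = 0.421
  ψ = 0.421: g = 0.0001, g' = -0.155 → ψ = 0.422
Converged at ψ = 0.422.
Compositions from xᵢ = zᵢ/(1+ψ(Kᵢ−1)), yᵢ = Kᵢxᵢ:
  carbon tetrachloride: x = 0.057, y = 0.135
  1-propanol: x = 0.202, y = 0.254
  n-heptane: x = 0.176, y = 0.197
  toluene: x = 0.127, y = 0.137
  n-octane: x = 0.438, y = 0.276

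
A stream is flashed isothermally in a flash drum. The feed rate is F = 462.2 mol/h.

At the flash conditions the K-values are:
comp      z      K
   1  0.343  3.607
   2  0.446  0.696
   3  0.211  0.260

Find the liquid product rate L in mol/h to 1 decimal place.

L = 242.5 mol/h

Material balance + equilibrium reduce to Σ zᵢ(Kᵢ−1)/(1+ψ(Kᵢ−1)) = 0.
g(0) = ΣzᵢKᵢ − 1 = 0.602 and g(1) = 1 − Σzᵢ/Kᵢ = -0.547, so a root lies in (0, 1).
Iterate (Newton) starting at ψ = 0.5:
  ψ = 0.500: g = -0.0195, g' = -0.788 → ψ = 0.475
Converged at ψ = 0.475.
Then V = ψ·F = 0.4753·462.2 = 219.7 mol/h and L = F − V = 242.5 mol/h.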